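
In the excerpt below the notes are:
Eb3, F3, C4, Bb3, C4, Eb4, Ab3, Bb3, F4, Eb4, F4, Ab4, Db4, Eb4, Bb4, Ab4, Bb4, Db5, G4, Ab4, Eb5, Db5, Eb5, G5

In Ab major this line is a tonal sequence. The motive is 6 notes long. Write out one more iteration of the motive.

C5 Db5 Ab5 G5 Ab5 C6

The 6-note cells begin on Eb3, Ab3, Db4, G4 — each up a 4th from the last.
Statement 5 starts on C5 and keeps the same diatonic contour: C5 Db5 Ab5 G5 Ab5 C6.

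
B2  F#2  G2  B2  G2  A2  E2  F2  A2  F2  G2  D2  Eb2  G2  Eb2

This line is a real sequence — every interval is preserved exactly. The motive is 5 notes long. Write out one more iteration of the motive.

F2 C2 Db2 F2 Db2

The 5-note cells begin on B2, A2, G2 — each down a 2nd from the last.
From F2 the exact shape gives F2 C2 Db2 F2 Db2.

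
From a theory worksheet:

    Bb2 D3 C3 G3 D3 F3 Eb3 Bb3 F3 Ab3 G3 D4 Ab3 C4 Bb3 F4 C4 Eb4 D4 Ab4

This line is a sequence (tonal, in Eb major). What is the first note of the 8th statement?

Bb4

The 4-note cells begin on Bb2, D3, F3, Ab3, C4 — each up a 3rd from the last.
Extending the heads up a 3rd: Eb4 → G4 → Bb4.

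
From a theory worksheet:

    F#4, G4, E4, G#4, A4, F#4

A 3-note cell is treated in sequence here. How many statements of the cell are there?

2

6 notes in groups of 3 gives 6/3 = 2 statements.
Starts: F#4, G#4 — each up a 2nd.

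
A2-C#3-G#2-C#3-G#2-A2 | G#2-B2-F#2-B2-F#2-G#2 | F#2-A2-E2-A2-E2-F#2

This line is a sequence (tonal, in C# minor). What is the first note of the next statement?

Taking 6-note groups, the heads are A2, G#2, F#2: the pattern moves down a 2nd.
The next head, down a 2nd from F#2, is E2.

E2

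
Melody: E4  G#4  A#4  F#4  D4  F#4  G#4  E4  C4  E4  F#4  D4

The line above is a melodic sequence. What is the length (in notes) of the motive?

12 notes total. Splitting into 3 groups of 4:
E4 G#4 A#4 F#4 | D4 F#4 G#4 E4 | C4 E4 F#4 D4
That's a consistent down a 2nd shift per cell, and no other grouping gives one.

4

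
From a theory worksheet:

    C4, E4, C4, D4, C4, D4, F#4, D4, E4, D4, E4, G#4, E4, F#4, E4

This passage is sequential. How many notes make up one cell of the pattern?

5

15 notes total. Splitting into 3 groups of 5:
C4 E4 C4 D4 C4 | D4 F#4 D4 E4 D4 | E4 G#4 E4 F#4 E4
Every group is a transposition up a 2nd of the one before; no shorter unit works.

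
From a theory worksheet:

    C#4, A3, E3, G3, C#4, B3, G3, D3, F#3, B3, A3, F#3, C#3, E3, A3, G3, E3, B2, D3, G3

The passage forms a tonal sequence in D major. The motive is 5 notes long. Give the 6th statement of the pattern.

E3 C#3 G2 B2 E3

The 5-note cells begin on C#4, B3, A3, G3 — each down a 2nd from the last.
Carrying on: F#3 → E3.
Statement 6 starts on E3 and keeps the same diatonic contour: E3 C#3 G2 B2 E3.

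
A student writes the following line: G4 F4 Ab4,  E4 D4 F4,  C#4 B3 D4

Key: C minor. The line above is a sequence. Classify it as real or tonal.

real

Each cell has the same semitone pattern (-2, 3) — intervals are preserved exactly.
And E4 lies outside C minor, so the sequence is real rather than tonal.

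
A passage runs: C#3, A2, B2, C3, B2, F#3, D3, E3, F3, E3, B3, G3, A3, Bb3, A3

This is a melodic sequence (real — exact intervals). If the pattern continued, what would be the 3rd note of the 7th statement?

The unit is 5 notes. Position-3 pitches of the 3 shown cells: B2, E3, A3.
Each moves up a 4th. Continuing: D4 → G4 → C5 → F5.

F5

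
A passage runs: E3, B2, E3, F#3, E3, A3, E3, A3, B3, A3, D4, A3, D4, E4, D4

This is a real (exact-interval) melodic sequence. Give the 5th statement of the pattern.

Taking 5-note groups, the heads are E3, A3, D4: the pattern moves up a 4th.
Carrying on: G4 → C5.
From C5 the exact shape gives C5 G4 C5 D5 C5.

C5 G4 C5 D5 C5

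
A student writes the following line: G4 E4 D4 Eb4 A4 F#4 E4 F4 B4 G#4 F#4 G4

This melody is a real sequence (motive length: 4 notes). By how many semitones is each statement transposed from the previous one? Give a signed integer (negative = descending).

2

Unit = 4 notes; the statements start on G4, A4, B4, moving up a 2nd each time.
G4 to A4 spans +2 semitones.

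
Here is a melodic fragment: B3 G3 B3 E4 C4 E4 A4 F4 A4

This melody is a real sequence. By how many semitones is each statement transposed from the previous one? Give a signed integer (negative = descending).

5

With a 3-note motive the entries are B3, E4, A4, each up a 4th from the previous.
B3→E4 is 64 − 59 = 5 semitones.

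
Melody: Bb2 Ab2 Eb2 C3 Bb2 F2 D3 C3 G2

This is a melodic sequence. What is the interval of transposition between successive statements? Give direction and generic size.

up a 2nd

Unit = 3 notes; the statements start on Bb2, C3, D3, moving up a 2nd each time.
From Bb2 to C3: up a 2nd.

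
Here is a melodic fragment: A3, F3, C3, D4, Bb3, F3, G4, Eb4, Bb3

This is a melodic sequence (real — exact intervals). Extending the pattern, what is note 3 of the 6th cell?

The unit is 3 notes. Position-3 pitches of the 3 shown cells: C3, F3, Bb3.
Extending up a 4th: Eb4 → Ab4 → Db5.

Db5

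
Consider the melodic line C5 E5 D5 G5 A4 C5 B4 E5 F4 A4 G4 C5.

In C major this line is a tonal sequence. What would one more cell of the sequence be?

Unit = 4 notes; the statements start on C5, A4, F4, moving down a 3rd each time.
So cell 4 is D4 F4 E4 A4.

D4 F4 E4 A4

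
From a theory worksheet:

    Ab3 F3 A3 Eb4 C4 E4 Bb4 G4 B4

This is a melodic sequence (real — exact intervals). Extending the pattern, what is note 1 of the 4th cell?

The unit is 3 notes. Position-1 pitches of the 3 shown cells: Ab3, Eb4, Bb4.
From Bb4, up a 5th gives F5.

F5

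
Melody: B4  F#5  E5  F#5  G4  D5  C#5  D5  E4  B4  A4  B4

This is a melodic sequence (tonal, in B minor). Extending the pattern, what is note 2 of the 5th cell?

Grouping in 4s, the 2nd note of each cell is F#5, D5, B4.
Each moves down a 3rd. Continuing: G4 → E4.

E4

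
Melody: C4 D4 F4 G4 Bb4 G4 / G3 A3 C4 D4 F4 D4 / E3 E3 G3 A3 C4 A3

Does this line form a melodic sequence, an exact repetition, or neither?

Note 1 of cell 3 is E3; if this were a sequence it would be D3. No unit length gives a consistent transposition pattern.

neither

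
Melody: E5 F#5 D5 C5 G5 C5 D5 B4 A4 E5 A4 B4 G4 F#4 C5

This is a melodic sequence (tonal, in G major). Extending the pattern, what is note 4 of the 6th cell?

G3

The unit is 5 notes. Position-4 pitches of the 3 shown cells: C5, A4, F#4.
Carrying that down a 3rd forward: D4 → B3 → G3.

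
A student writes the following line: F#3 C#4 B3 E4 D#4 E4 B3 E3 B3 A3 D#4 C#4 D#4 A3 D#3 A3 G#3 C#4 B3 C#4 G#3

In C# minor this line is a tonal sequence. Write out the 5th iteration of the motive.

With a 7-note motive the entries are F#3, E3, D#3, each down a 2nd from the previous.
Continuing the starts: C#3 → B2.
So cell 5 is B2 F#3 E3 A3 G#3 A3 E3.

B2 F#3 E3 A3 G#3 A3 E3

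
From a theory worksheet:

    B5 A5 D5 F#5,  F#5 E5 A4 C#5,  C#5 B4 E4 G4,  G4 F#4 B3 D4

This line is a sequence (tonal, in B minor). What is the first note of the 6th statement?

A3

Unit = 4 notes; the statements start on B5, F#5, C#5, G4, moving down a 4th each time.
Continuing: D4 → A3. Statement 6 starts on A3.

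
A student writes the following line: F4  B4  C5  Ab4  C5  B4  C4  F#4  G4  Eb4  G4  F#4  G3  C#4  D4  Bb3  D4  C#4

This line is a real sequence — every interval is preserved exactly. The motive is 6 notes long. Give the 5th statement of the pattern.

With a 6-note motive the entries are F4, C4, G3, each down a 4th from the previous.
Continuing the starts: D3 → A2.
Statement 5 starts on A2 and keeps the same exact contour: A2 D#3 E3 C3 E3 D#3.

A2 D#3 E3 C3 E3 D#3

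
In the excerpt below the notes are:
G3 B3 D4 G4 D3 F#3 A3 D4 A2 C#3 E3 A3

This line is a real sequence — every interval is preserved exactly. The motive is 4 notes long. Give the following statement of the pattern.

E2 G#2 B2 E3

Unit = 4 notes; the statements start on G3, D3, A2, moving down a 4th each time.
So cell 4 is E2 G#2 B2 E3.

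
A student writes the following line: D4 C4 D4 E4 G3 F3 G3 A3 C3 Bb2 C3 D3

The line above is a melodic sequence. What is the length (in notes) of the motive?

Try groups of 4 (3 cells in 12 notes):
D4 C4 D4 E4 | G3 F3 G3 A3 | C3 Bb2 C3 D3
Each cell is the previous one down a 5th — so the unit is 4 notes.

4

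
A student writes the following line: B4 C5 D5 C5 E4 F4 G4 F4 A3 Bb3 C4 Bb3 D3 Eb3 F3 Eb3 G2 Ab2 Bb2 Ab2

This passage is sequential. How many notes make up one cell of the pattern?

4

There are 20 notes; a 4-note unit gives 5 cells:
B4 C5 D5 C5 | E4 F4 G4 F4 | A3 Bb3 C4 Bb3 | D3 Eb3 F3 Eb3 | G2 Ab2 Bb2 Ab2
That's a consistent down a 5th shift per cell, and no other grouping gives one.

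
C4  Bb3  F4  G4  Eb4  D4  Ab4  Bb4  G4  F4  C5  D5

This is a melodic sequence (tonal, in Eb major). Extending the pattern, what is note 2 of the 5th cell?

C5

The unit is 4 notes. Position-2 pitches of the 3 shown cells: Bb3, D4, F4.
Each moves up a 3rd. Continuing: Ab4 → C5.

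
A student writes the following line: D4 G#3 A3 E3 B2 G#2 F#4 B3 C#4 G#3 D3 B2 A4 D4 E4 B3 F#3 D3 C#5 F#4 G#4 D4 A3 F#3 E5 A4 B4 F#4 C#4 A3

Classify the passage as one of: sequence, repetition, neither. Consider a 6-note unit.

sequence

Each 6-note cell is the previous one transposed up a 3rd.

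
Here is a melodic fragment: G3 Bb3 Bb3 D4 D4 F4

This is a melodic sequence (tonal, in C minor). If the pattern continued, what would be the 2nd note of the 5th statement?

Grouping in 2s, the 2nd note of each cell is Bb3, D4, F4.
Extending up a 3rd: Ab4 → C5.

C5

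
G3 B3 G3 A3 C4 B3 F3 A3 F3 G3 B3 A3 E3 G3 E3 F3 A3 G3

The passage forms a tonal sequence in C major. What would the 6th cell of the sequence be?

With a 6-note motive the entries are G3, F3, E3, each down a 2nd from the previous.
Continuing the starts: D3 → C3 → B2.
So cell 6 is B2 D3 B2 C3 E3 D3.

B2 D3 B2 C3 E3 D3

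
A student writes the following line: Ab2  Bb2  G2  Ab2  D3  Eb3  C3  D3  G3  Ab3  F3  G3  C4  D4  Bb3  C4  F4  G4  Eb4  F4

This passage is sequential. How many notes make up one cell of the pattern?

Try groups of 4 (5 cells in 20 notes):
Ab2 Bb2 G2 Ab2 | D3 Eb3 C3 D3 | G3 Ab3 F3 G3 | C4 D4 Bb3 C4 | F4 G4 Eb4 F4
Every group is a transposition up a 4th of the one before; no shorter unit works.

4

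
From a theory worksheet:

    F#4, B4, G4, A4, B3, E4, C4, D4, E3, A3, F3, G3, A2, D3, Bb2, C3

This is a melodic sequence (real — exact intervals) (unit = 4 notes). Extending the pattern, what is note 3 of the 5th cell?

Eb2

With 4-note cells, note 3 of each statement runs G4, C4, F3, Bb2.
From Bb2, down a 5th gives Eb2.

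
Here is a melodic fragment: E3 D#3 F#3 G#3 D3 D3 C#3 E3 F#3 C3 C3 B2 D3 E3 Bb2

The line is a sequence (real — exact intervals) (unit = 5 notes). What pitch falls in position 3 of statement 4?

C3

Grouping in 5s, the 3rd note of each cell is F#3, E3, D3.
Each moves down a 2nd; the next is C3.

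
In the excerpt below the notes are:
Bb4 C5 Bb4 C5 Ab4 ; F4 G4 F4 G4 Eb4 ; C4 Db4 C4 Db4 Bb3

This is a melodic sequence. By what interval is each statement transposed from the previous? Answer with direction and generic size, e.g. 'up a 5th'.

Taking 5-note groups, the heads are Bb4, F4, C4: the pattern moves down a 4th.
From Bb4 to F4: down a 4th.

down a 4th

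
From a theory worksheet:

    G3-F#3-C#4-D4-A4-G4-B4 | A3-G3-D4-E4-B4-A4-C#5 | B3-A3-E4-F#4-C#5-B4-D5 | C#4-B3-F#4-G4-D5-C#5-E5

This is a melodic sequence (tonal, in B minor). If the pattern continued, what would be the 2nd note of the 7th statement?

E4

The unit is 7 notes. Position-2 pitches of the 4 shown cells: F#3, G3, A3, B3.
Carrying that up a 2nd forward: C#4 → D4 → E4.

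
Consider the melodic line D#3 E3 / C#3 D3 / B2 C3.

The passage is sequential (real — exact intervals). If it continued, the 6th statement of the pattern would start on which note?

The 2-note cells begin on D#3, C#3, B2 — each down a 2nd from the last.
Continuing: A2 → G2 → F2. Statement 6 starts on F2.

F2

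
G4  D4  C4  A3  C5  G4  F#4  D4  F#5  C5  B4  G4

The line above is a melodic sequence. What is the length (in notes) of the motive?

4

12 notes total. Splitting into 3 groups of 4:
G4 D4 C4 A3 | C5 G4 F#4 D4 | F#5 C5 B4 G4
Each cell is the previous one up a 4th — so the unit is 4 notes.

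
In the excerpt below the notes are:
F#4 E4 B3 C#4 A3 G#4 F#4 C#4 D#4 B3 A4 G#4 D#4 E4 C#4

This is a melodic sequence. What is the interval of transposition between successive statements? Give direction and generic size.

up a 2nd

The 5-note cells begin on F#4, G#4, A4 — each up a 2nd from the last.
F#4 to G#4 is up a 2nd.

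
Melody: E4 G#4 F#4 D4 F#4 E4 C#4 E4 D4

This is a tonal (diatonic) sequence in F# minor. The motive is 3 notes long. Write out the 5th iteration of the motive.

A3 C#4 B3

Unit = 3 notes; the statements start on E4, D4, C#4, moving down a 2nd each time.
Carrying on: B3 → A3.
So cell 5 is A3 C#4 B3.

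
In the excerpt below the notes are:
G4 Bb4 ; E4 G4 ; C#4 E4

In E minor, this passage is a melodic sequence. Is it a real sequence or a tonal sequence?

Each cell has the same semitone pattern (3,) — intervals are preserved exactly.
And Bb4 lies outside E minor, so the sequence is real rather than tonal.

real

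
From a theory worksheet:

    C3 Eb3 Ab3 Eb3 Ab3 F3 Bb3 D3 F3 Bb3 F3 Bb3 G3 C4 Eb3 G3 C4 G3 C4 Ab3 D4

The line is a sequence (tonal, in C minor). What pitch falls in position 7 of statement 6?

With 7-note cells, note 7 of each statement runs Bb3, C4, D4.
Carrying that up a 2nd forward: Eb4 → F4 → G4.

G4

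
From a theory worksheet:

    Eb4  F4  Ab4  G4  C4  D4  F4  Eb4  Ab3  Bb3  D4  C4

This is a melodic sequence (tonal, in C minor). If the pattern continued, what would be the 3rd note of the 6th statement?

Eb3

With 4-note cells, note 3 of each statement runs Ab4, F4, D4.
Carrying that down a 3rd forward: Bb3 → G3 → Eb3.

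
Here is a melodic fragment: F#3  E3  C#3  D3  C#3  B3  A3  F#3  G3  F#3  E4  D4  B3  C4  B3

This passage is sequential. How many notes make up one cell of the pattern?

5

There are 15 notes; a 5-note unit gives 3 cells:
F#3 E3 C#3 D3 C#3 | B3 A3 F#3 G3 F#3 | E4 D4 B3 C4 B3
That's a consistent up a 4th shift per cell, and no other grouping gives one.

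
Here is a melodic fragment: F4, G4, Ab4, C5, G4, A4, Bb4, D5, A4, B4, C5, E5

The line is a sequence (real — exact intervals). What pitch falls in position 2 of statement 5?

D#5

With 4-note cells, note 2 of each statement runs G4, A4, B4.
Extending up a 2nd: C#5 → D#5.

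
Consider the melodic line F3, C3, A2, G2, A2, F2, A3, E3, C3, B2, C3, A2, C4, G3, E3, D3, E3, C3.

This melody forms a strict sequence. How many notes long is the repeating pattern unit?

18 notes total. Splitting into 3 groups of 6:
F3 C3 A2 G2 A2 F2 | A3 E3 C3 B2 C3 A2 | C4 G3 E3 D3 E3 C3
That's a consistent up a 3rd shift per cell, and no other grouping gives one.

6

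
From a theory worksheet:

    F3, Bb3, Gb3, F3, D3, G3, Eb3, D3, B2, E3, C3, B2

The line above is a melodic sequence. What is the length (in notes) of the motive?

There are 12 notes; a 4-note unit gives 3 cells:
F3 Bb3 Gb3 F3 | D3 G3 Eb3 D3 | B2 E3 C3 B2
Each cell is the previous one down a 3rd — so the unit is 4 notes.

4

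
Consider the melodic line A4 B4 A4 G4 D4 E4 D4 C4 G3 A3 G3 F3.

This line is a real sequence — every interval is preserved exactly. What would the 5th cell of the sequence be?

F2 G2 F2 Eb2

Taking 4-note groups, the heads are A4, D4, G3: the pattern moves down a 5th.
Extending down a 5th: C3 → F2.
So cell 5 is F2 G2 F2 Eb2.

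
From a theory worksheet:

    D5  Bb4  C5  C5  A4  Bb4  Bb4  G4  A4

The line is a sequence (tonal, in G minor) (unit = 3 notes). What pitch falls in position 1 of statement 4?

A4

With 3-note cells, note 1 of each statement runs D5, C5, Bb4.
Each moves down a 2nd; the next is A4.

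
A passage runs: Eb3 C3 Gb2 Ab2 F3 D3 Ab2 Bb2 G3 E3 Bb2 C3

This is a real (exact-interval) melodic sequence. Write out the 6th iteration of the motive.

C#4 A#3 E3 F#3

Unit = 4 notes; the statements start on Eb3, F3, G3, moving up a 2nd each time.
Carrying on: A3 → B3 → C#4.
So cell 6 is C#4 A#3 E3 F#3.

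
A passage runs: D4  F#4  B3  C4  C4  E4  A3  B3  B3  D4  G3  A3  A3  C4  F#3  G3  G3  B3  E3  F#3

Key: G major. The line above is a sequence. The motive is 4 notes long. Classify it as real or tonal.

tonal

Every note is diatonic to G major.
Cell 1 has +1 semitones from note 3 to 4, but cell 2 has +2 — the interval quality changes while the contour stays the same, which is the hallmark of a tonal sequence.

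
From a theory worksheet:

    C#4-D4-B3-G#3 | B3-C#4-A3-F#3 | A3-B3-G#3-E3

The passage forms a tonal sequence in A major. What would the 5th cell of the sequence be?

F#3 G#3 E3 C#3

With a 4-note motive the entries are C#4, B3, A3, each down a 2nd from the previous.
Continuing the starts: G#3 → F#3.
Statement 5 starts on F#3 and keeps the same diatonic contour: F#3 G#3 E3 C#3.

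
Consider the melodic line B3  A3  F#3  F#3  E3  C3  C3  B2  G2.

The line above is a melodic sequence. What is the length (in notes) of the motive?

3

There are 9 notes; a 3-note unit gives 3 cells:
B3 A3 F#3 | F#3 E3 C3 | C3 B2 G2
That's a consistent down a 4th shift per cell, and no other grouping gives one.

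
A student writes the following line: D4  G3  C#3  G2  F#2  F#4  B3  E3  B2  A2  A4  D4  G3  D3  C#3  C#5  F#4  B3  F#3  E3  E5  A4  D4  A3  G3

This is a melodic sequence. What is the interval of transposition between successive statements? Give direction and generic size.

Unit = 5 notes; the statements start on D4, F#4, A4, C#5, E5, moving up a 3rd each time.
D4 to F#4 is up a 3rd.

up a 3rd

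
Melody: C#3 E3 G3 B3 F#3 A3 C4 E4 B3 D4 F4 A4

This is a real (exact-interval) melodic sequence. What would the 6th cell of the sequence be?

D5 F5 Ab5 C6

The 4-note cells begin on C#3, F#3, B3 — each up a 4th from the last.
Continuing the starts: E4 → A4 → D5.
From D5 the exact shape gives D5 F5 Ab5 C6.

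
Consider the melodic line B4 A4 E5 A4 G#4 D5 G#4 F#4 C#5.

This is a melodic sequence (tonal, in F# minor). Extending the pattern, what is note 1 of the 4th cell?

Grouping in 3s, the 1st note of each cell is B4, A4, G#4.
From G#4, down a 2nd gives F#4.

F#4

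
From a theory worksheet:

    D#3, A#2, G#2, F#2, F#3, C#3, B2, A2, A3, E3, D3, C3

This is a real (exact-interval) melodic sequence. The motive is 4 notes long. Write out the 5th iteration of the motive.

With a 4-note motive the entries are D#3, F#3, A3, each up a 3rd from the previous.
Extending up a 3rd: C4 → Eb4.
From Eb4 the exact shape gives Eb4 Bb3 Ab3 Gb3.

Eb4 Bb3 Ab3 Gb3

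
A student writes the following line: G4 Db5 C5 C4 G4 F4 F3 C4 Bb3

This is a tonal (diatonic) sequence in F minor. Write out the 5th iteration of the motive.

Unit = 3 notes; the statements start on G4, C4, F3, moving down a 5th each time.
Carrying on: Bb2 → Eb2.
So cell 5 is Eb2 Bb2 Ab2.

Eb2 Bb2 Ab2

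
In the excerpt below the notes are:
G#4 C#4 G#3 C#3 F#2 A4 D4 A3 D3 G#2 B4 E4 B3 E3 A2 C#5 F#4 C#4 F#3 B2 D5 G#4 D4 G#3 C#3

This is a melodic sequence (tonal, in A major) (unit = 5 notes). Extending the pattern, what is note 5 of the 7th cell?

Grouping in 5s, the 5th note of each cell is F#2, G#2, A2, B2, C#3.
Carrying that up a 2nd forward: D3 → E3.

E3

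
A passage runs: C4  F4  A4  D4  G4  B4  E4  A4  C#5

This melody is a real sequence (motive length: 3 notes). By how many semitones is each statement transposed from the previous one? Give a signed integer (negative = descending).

2

Taking 3-note groups, the heads are C4, D4, E4: the pattern moves up a 2nd.
Counting half-steps from C4 to D4: 2.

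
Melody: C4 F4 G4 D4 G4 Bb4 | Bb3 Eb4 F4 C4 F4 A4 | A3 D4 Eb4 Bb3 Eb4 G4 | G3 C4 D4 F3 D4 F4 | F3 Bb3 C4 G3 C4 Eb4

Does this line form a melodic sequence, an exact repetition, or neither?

Note 4 of cell 4 is F3; if this were a sequence it would be A3. No unit length gives a consistent transposition pattern.

neither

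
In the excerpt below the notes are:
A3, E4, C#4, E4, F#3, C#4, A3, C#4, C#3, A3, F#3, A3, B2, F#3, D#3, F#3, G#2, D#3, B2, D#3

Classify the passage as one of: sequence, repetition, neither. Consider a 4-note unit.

Note 1 of cell 3 is C#3; if this were a sequence it would be D#3. No unit length gives a consistent transposition pattern.

neither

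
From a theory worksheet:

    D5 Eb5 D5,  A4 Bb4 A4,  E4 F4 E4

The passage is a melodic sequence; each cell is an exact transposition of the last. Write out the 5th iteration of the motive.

F#3 G3 F#3

With a 3-note motive the entries are D5, A4, E4, each down a 4th from the previous.
Carrying on: B3 → F#3.
Statement 5 starts on F#3 and keeps the same exact contour: F#3 G3 F#3.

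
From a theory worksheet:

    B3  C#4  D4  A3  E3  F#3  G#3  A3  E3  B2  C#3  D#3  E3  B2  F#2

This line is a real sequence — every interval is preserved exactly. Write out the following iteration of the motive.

The 5-note cells begin on B3, F#3, C#3 — each down a 4th from the last.
Statement 4 starts on G#2 and keeps the same exact contour: G#2 A#2 B2 F#2 C#2.

G#2 A#2 B2 F#2 C#2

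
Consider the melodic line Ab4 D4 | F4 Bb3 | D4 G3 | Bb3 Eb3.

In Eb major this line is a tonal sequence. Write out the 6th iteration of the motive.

Taking 2-note groups, the heads are Ab4, F4, D4, Bb3: the pattern moves down a 3rd.
Carrying on: G3 → Eb3.
So cell 6 is Eb3 Ab2.

Eb3 Ab2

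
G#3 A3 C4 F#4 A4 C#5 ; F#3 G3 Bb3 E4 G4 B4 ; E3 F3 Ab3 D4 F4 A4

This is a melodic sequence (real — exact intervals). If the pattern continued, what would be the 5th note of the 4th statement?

The unit is 6 notes. Position-5 pitches of the 3 shown cells: A4, G4, F4.
Each moves down a 2nd; the next is Eb4.

Eb4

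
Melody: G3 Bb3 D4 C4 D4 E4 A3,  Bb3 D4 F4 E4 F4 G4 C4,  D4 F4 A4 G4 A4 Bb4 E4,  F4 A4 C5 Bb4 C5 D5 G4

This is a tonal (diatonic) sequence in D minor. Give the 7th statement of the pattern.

E5 G5 Bb5 A5 Bb5 C6 F5

Unit = 7 notes; the statements start on G3, Bb3, D4, F4, moving up a 3rd each time.
Continuing the starts: A4 → C5 → E5.
From E5 the diatonic shape gives E5 G5 Bb5 A5 Bb5 C6 F5.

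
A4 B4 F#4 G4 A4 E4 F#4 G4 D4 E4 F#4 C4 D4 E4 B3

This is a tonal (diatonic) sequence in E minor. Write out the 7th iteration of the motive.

Unit = 3 notes; the statements start on A4, G4, F#4, E4, D4, moving down a 2nd each time.
Carrying on: C4 → B3.
Statement 7 starts on B3 and keeps the same diatonic contour: B3 C4 G3.

B3 C4 G3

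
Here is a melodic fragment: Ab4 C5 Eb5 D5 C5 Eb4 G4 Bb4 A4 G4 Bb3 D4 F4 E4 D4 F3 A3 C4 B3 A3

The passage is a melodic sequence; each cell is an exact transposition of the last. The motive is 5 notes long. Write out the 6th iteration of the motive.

G2 B2 D3 C#3 B2

Unit = 5 notes; the statements start on Ab4, Eb4, Bb3, F3, moving down a 4th each time.
Continuing the starts: C3 → G2.
So cell 6 is G2 B2 D3 C#3 B2.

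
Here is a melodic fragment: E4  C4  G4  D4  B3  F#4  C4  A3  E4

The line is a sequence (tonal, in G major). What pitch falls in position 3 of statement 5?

C4

With 3-note cells, note 3 of each statement runs G4, F#4, E4.
Each moves down a 2nd. Continuing: D4 → C4.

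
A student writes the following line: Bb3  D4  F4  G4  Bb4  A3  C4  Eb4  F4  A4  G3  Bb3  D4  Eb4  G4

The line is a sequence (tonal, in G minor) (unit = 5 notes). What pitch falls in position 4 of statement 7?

A3

With 5-note cells, note 4 of each statement runs G4, F4, Eb4.
Carrying that down a 2nd forward: D4 → C4 → Bb3 → A3.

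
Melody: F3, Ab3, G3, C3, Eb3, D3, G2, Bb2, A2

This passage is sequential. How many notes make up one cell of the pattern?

There are 9 notes; a 3-note unit gives 3 cells:
F3 Ab3 G3 | C3 Eb3 D3 | G2 Bb2 A2
Each cell is the previous one down a 4th — so the unit is 3 notes.

3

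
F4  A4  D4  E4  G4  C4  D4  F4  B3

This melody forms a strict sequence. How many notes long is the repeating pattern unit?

9 notes total. Splitting into 3 groups of 3:
F4 A4 D4 | E4 G4 C4 | D4 F4 B3
That's a consistent down a 2nd shift per cell, and no other grouping gives one.

3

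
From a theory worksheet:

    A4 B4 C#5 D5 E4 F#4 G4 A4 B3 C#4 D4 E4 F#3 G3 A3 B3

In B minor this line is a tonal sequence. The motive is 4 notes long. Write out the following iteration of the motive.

The 4-note cells begin on A4, E4, B3, F#3 — each down a 4th from the last.
So cell 5 is C#3 D3 E3 F#3.

C#3 D3 E3 F#3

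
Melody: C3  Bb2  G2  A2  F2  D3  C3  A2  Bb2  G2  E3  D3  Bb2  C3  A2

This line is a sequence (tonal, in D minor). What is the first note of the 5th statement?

G3

Taking 5-note groups, the heads are C3, D3, E3: the pattern moves up a 2nd.
Continuing: F3 → G3. Statement 5 starts on G3.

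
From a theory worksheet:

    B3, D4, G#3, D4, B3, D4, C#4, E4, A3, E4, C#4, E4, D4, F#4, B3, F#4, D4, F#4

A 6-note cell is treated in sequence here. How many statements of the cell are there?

18 notes in groups of 6 gives 18/6 = 3 statements.
Starts: B3, C#4, D4 — each up a 2nd.

3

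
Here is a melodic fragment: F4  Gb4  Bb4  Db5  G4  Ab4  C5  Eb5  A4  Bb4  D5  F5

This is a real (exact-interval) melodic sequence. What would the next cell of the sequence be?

B4 C5 E5 G5

Unit = 4 notes; the statements start on F4, G4, A4, moving up a 2nd each time.
From B4 the exact shape gives B4 C5 E5 G5.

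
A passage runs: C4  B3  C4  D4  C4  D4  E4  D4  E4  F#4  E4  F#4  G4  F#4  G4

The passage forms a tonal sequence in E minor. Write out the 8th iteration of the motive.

C5 B4 C5

The 3-note cells begin on C4, D4, E4, F#4, G4 — each up a 2nd from the last.
Continuing the starts: A4 → B4 → C5.
Statement 8 starts on C5 and keeps the same diatonic contour: C5 B4 C5.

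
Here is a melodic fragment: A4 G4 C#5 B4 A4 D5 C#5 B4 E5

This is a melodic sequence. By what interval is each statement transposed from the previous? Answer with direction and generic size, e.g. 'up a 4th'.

With a 3-note motive the entries are A4, B4, C#5, each up a 2nd from the previous.
From A4 to B4: up a 2nd.

up a 2nd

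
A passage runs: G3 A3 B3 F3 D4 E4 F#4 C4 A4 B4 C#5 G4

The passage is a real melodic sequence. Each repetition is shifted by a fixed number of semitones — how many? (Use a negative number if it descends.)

With a 4-note motive the entries are G3, D4, A4, each up a 5th from the previous.
G3→D4 is 62 − 55 = 7 semitones.

7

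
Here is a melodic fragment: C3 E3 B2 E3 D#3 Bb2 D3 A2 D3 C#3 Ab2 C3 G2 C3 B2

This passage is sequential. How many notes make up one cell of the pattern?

15 notes total. Splitting into 3 groups of 5:
C3 E3 B2 E3 D#3 | Bb2 D3 A2 D3 C#3 | Ab2 C3 G2 C3 B2
That's a consistent down a 2nd shift per cell, and no other grouping gives one.

5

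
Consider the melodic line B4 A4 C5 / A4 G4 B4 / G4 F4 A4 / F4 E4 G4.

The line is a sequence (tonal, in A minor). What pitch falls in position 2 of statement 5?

D4

Grouping in 3s, the 2nd note of each cell is A4, G4, F4, E4.
One more down a 2nd gives D4.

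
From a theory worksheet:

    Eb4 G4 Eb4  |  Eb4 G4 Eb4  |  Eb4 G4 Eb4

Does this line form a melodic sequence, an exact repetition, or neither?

Each 3-note cell is identical (Eb4 G4 Eb4), restated at the same pitch.

repetition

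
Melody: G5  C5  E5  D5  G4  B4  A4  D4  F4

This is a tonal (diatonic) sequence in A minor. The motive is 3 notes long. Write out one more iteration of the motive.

With a 3-note motive the entries are G5, D5, A4, each down a 4th from the previous.
From E4 the diatonic shape gives E4 A3 C4.

E4 A3 C4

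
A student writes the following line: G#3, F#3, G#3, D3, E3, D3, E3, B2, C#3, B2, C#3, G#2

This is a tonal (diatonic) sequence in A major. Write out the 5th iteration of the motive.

F#2 E2 F#2 C#2

Unit = 4 notes; the statements start on G#3, E3, C#3, moving down a 3rd each time.
Extending down a 3rd: A2 → F#2.
Statement 5 starts on F#2 and keeps the same diatonic contour: F#2 E2 F#2 C#2.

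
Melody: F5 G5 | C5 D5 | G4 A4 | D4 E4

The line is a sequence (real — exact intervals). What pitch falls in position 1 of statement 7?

B2

Grouping in 2s, the 1st note of each cell is F5, C5, G4, D4.
Carrying that down a 4th forward: A3 → E3 → B2.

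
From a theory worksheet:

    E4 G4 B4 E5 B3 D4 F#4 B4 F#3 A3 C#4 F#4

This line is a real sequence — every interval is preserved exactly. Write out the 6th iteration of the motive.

D#2 F#2 A#2 D#3

Taking 4-note groups, the heads are E4, B3, F#3: the pattern moves down a 4th.
Extending down a 4th: C#3 → G#2 → D#2.
Statement 6 starts on D#2 and keeps the same exact contour: D#2 F#2 A#2 D#3.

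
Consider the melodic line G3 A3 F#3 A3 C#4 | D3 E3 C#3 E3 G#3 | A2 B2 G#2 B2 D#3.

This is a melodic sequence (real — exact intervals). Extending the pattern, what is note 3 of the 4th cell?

Grouping in 5s, the 3rd note of each cell is F#3, C#3, G#2.
One more down a 4th gives D#2.

D#2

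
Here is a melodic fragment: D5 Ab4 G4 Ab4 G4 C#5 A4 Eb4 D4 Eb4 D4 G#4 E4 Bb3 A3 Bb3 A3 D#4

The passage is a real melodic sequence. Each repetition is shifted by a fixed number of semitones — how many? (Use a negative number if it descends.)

-5

The 6-note cells begin on D5, A4, E4 — each down a 4th from the last.
D5 to A4 spans -5 semitones.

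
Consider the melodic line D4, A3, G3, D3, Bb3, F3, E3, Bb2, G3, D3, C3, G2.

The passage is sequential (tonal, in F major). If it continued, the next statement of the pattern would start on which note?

Unit = 4 notes; the statements start on D4, Bb3, G3, moving down a 3rd each time.
The next head, down a 3rd from G3, is E3.

E3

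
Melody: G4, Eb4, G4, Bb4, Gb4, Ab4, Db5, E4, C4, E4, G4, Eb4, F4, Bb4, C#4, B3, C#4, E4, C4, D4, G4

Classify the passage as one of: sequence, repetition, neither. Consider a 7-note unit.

neither

Note 2 of cell 3 is B3; if this were a sequence it would be A3. No unit length gives a consistent transposition pattern.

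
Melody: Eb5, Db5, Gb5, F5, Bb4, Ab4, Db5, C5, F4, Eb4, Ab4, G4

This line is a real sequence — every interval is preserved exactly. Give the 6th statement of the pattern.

The 4-note cells begin on Eb5, Bb4, F4 — each down a 4th from the last.
Carrying on: C4 → G3 → D3.
So cell 6 is D3 C3 F3 E3.

D3 C3 F3 E3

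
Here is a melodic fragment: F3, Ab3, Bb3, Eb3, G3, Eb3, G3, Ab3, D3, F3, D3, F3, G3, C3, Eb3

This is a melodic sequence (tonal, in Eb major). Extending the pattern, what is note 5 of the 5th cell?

With 5-note cells, note 5 of each statement runs G3, F3, Eb3.
Carrying that down a 2nd forward: D3 → C3.

C3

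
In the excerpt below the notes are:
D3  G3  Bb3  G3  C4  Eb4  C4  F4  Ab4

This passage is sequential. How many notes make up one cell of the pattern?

3

There are 9 notes; a 3-note unit gives 3 cells:
D3 G3 Bb3 | G3 C4 Eb4 | C4 F4 Ab4
That's a consistent up a 4th shift per cell, and no other grouping gives one.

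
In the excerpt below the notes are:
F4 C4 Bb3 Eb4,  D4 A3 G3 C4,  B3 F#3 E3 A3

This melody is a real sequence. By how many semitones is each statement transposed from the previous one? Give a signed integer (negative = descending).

-3

The 4-note cells begin on F4, D4, B3 — each down a 3rd from the last.
F4→D4 is 62 − 65 = -3 semitones.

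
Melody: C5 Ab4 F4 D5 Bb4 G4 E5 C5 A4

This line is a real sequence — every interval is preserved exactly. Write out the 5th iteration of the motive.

The 3-note cells begin on C5, D5, E5 — each up a 2nd from the last.
Continuing the starts: F#5 → G#5.
So cell 5 is G#5 E5 C#5.

G#5 E5 C#5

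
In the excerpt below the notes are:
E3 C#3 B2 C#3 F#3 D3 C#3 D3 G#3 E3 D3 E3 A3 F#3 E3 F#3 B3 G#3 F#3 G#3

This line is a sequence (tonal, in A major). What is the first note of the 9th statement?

F#4

The 4-note cells begin on E3, F#3, G#3, A3, B3 — each up a 2nd from the last.
Continuing: C#4 → D4 → E4 → F#4. Statement 9 starts on F#4.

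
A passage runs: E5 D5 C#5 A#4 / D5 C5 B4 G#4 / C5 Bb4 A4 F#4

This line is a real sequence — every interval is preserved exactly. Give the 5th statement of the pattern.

Ab4 Gb4 F4 D4

Taking 4-note groups, the heads are E5, D5, C5: the pattern moves down a 2nd.
Carrying on: Bb4 → Ab4.
Statement 5 starts on Ab4 and keeps the same exact contour: Ab4 Gb4 F4 D4.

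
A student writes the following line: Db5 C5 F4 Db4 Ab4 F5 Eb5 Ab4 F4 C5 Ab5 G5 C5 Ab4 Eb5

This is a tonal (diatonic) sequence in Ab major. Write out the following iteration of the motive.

C6 Bb5 Eb5 C5 G5

With a 5-note motive the entries are Db5, F5, Ab5, each up a 3rd from the previous.
From C6 the diatonic shape gives C6 Bb5 Eb5 C5 G5.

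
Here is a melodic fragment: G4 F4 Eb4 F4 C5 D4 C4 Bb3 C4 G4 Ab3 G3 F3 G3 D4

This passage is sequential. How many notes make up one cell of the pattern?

Try groups of 5 (3 cells in 15 notes):
G4 F4 Eb4 F4 C5 | D4 C4 Bb3 C4 G4 | Ab3 G3 F3 G3 D4
Each cell is the previous one down a 4th — so the unit is 5 notes.

5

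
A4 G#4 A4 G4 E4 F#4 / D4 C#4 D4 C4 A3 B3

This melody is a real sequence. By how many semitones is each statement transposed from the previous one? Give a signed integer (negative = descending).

Taking 6-note groups, the heads are A4, D4: the pattern moves down a 5th.
A4 to D4 spans -7 semitones.

-7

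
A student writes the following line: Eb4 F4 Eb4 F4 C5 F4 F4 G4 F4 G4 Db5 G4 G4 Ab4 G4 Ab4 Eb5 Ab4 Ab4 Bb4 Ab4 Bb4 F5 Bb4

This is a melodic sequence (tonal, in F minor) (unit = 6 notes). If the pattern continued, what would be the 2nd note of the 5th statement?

Grouping in 6s, the 2nd note of each cell is F4, G4, Ab4, Bb4.
From Bb4, up a 2nd gives C5.

C5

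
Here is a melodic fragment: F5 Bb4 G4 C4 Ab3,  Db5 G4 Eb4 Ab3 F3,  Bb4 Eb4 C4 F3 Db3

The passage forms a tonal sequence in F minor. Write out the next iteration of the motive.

G4 C4 Ab3 Db3 Bb2

Taking 5-note groups, the heads are F5, Db5, Bb4: the pattern moves down a 3rd.
So cell 4 is G4 C4 Ab3 Db3 Bb2.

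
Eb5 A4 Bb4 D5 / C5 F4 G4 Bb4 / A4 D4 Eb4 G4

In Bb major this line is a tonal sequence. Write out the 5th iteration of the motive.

D4 G3 A3 C4

With a 4-note motive the entries are Eb5, C5, A4, each down a 3rd from the previous.
Extending down a 3rd: F4 → D4.
Statement 5 starts on D4 and keeps the same diatonic contour: D4 G3 A3 C4.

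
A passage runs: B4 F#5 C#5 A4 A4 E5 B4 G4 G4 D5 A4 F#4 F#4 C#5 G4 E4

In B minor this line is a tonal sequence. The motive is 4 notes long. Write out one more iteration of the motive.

E4 B4 F#4 D4

Taking 4-note groups, the heads are B4, A4, G4, F#4: the pattern moves down a 2nd.
So cell 5 is E4 B4 F#4 D4.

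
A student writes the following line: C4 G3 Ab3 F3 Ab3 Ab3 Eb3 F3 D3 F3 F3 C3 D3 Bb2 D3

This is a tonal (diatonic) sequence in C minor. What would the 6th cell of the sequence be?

The 5-note cells begin on C4, Ab3, F3 — each down a 3rd from the last.
Continuing the starts: D3 → Bb2 → G2.
Statement 6 starts on G2 and keeps the same diatonic contour: G2 D2 Eb2 C2 Eb2.

G2 D2 Eb2 C2 Eb2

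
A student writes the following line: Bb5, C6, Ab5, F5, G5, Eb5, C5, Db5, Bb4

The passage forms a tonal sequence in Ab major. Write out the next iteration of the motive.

G4 Ab4 F4

Taking 3-note groups, the heads are Bb5, F5, C5: the pattern moves down a 4th.
Statement 4 starts on G4 and keeps the same diatonic contour: G4 Ab4 F4.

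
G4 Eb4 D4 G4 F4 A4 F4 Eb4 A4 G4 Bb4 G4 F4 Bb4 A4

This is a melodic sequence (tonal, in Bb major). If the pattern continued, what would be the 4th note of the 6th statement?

Eb5

Grouping in 5s, the 4th note of each cell is G4, A4, Bb4.
Each moves up a 2nd. Continuing: C5 → D5 → Eb5.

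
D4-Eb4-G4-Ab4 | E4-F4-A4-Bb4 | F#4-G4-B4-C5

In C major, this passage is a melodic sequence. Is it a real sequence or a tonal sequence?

Each cell has the same semitone pattern (1, 4, 1) — intervals are preserved exactly.
And Eb4 lies outside C major, so the sequence is real rather than tonal.

real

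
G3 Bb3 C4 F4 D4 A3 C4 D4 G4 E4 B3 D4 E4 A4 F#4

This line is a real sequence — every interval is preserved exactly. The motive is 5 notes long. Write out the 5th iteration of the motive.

The 5-note cells begin on G3, A3, B3 — each up a 2nd from the last.
Carrying on: C#4 → D#4.
So cell 5 is D#4 F#4 G#4 C#5 A#4.

D#4 F#4 G#4 C#5 A#4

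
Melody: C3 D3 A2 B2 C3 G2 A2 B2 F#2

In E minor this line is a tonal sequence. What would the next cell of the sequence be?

G2 A2 E2

Unit = 3 notes; the statements start on C3, B2, A2, moving down a 2nd each time.
From G2 the diatonic shape gives G2 A2 E2.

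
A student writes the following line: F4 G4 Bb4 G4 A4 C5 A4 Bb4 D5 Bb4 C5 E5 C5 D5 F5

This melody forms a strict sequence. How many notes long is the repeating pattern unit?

There are 15 notes; a 3-note unit gives 5 cells:
F4 G4 Bb4 | G4 A4 C5 | A4 Bb4 D5 | Bb4 C5 E5 | C5 D5 F5
That's a consistent up a 2nd shift per cell, and no other grouping gives one.

3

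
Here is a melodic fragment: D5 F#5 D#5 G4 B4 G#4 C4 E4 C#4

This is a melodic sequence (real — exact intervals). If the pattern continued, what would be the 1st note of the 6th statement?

The unit is 3 notes. Position-1 pitches of the 3 shown cells: D5, G4, C4.
Each moves down a 5th. Continuing: F3 → Bb2 → Eb2.

Eb2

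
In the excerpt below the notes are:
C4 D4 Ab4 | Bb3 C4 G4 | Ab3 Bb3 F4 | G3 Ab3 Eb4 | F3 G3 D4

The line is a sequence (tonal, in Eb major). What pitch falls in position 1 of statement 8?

C3

Grouping in 3s, the 1st note of each cell is C4, Bb3, Ab3, G3, F3.
Carrying that down a 2nd forward: Eb3 → D3 → C3.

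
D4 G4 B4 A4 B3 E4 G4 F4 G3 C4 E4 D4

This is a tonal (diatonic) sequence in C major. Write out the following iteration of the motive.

E3 A3 C4 B3

Unit = 4 notes; the statements start on D4, B3, G3, moving down a 3rd each time.
So cell 4 is E3 A3 C4 B3.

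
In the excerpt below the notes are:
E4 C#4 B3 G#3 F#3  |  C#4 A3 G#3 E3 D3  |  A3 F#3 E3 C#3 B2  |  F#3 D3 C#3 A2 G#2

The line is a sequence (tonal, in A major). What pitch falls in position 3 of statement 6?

F#2

The unit is 5 notes. Position-3 pitches of the 4 shown cells: B3, G#3, E3, C#3.
Each moves down a 3rd. Continuing: A2 → F#2.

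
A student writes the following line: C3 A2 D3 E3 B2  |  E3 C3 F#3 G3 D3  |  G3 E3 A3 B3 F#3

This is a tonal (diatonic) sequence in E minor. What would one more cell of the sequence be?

B3 G3 C4 D4 A3

The 5-note cells begin on C3, E3, G3 — each up a 3rd from the last.
Statement 4 starts on B3 and keeps the same diatonic contour: B3 G3 C4 D4 A3.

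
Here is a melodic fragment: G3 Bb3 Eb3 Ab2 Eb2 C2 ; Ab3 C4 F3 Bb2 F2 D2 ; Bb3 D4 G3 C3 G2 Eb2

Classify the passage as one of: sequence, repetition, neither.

Each 6-note cell is the previous one transposed up a 2nd.

sequence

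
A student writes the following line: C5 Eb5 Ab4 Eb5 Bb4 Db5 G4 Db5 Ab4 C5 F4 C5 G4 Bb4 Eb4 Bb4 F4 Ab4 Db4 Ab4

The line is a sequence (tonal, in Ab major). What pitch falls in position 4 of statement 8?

Grouping in 4s, the 4th note of each cell is Eb5, Db5, C5, Bb4, Ab4.
Each moves down a 2nd. Continuing: G4 → F4 → Eb4.

Eb4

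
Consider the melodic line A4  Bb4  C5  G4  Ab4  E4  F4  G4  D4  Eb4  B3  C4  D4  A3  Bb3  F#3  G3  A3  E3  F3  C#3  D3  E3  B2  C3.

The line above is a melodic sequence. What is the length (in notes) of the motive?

5

25 notes total. Splitting into 5 groups of 5:
A4 Bb4 C5 G4 Ab4 | E4 F4 G4 D4 Eb4 | B3 C4 D4 A3 Bb3 | F#3 G3 A3 E3 F3 | C#3 D3 E3 B2 C3
Each cell is the previous one down a 4th — so the unit is 5 notes.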